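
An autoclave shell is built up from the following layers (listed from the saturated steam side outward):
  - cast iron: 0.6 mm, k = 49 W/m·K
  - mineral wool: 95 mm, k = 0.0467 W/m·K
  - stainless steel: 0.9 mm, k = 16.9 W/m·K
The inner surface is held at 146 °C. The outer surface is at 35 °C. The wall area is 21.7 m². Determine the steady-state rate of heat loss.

Q ≈ 1180 W

Using the resistance-network approach (series):
R_cast iron = L/(kA) = 0.0006/(49×21.7) = 5.643×10^-7 K/W
R_mineral wool = L/(kA) = 0.095/(0.0467×21.7) = 0.09374 K/W
R_stainless steel = L/(kA) = 0.0009/(16.9×21.7) = 2.454×10^-6 K/W
R_total = 0.09375 K/W
Q = ΔT / R_total = 111 / 0.09375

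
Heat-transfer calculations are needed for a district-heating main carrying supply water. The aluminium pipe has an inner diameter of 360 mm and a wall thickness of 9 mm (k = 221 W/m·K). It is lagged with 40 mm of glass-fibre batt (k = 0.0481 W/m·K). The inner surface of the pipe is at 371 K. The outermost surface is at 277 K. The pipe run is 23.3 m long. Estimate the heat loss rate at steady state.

Treating each annulus and film as a series resistance:
R_aluminium pipe wall = ln(189/180)/(2π×221×23.3) = 1.508×10^-6 K/W
R_glass-fibre batt = ln(229/189)/(2π×0.0481×23.3) = 0.02726 K/W
R_total = 0.02726 K/W
Q = ΔT/R_total = 94/0.02726

Q ≈ 3450 W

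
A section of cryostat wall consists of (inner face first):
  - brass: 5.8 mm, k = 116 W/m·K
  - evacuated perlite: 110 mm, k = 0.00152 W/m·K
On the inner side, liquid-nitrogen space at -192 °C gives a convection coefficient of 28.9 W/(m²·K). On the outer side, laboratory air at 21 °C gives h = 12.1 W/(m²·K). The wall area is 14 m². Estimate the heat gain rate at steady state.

Q ≈ 41.1 W

Treating each layer as a thermal resistance in series:
R_inner film = 1/(h_i·A) = 1/(28.9×14) = 0.002472 K/W
R_brass = L/(kA) = 0.0058/(116×14) = 3.571×10^-6 K/W
R_evacuated perlite = L/(kA) = 0.11/(0.00152×14) = 5.169 K/W
R_outer film = 1/(h_o·A) = 1/(12.1×14) = 0.005903 K/W
R_total = 5.178 K/W
Q = ΔT / R_total = 213 / 5.178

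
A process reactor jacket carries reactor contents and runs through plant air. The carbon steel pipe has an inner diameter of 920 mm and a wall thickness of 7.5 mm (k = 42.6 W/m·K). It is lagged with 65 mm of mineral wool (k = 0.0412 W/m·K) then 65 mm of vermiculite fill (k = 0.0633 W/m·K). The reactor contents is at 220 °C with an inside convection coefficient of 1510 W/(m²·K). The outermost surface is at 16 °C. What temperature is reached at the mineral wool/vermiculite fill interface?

For a radial system each layer contributes R = ln(r_out/r_in)/(2πkL); films add R = 1/(hA).
R_inner film = 1/(h_i·2πr₁L) = 1/(1510×2π×0.46×1) = 2.291×10^-4 K/W
R_carbon steel pipe wall = ln(467.5/460)/(2π×42.6×1) = 6.042×10^-5 K/W
R_mineral wool = ln(532.5/467.5)/(2π×0.0412×1) = 0.5029 K/W
R_vermiculite fill = ln(597.5/532.5)/(2π×0.0633×1) = 0.2896 K/W
R_total = 0.7928 K/W
Q = ΔT/R_total = 204/0.7928
Q = 257 W/m
T_interface = T_inner − Q·ΣR(inner→interface) = 220 − 257×0.5032

T ≈ 90.5 °C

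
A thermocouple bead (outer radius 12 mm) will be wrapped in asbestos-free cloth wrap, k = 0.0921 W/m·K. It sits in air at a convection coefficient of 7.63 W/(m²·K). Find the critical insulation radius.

For a sphere r_cr = 2k/h = 2×0.0921/7.63
r_cr = 24.1 mm; since the bare radius (12 mm) is below r_cr, adding a thin layer of insulation will *increase* heat loss.

r_cr ≈ 24.1 mm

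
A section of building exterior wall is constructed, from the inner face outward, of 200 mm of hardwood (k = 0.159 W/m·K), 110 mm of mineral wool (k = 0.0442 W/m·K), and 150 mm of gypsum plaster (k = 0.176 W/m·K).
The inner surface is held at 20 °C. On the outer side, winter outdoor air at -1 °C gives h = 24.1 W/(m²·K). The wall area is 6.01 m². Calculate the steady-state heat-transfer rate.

Q ≈ 27.2 W

Model the wall as resistances in series:
R_hardwood = L/(kA) = 0.2/(0.159×6.01) = 0.2093 K/W
R_mineral wool = L/(kA) = 0.11/(0.0442×6.01) = 0.4141 K/W
R_gypsum plaster = L/(kA) = 0.15/(0.176×6.01) = 0.1418 K/W
R_outer film = 1/(h_o·A) = 1/(24.1×6.01) = 0.006904 K/W
R_total = 0.7721 K/W
Q = ΔT / R_total = 21 / 0.7721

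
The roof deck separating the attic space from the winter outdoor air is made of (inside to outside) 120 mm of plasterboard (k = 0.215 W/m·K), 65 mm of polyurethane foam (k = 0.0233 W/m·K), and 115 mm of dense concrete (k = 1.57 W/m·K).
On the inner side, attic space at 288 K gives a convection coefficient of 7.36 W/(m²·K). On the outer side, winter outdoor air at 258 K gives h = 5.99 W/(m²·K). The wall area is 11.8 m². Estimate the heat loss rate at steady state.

Q ≈ 95.1 W

Model the wall as resistances in series:
R_inner film = 1/(h_i·A) = 1/(7.36×11.8) = 0.01151 K/W
R_plasterboard = L/(kA) = 0.12/(0.215×11.8) = 0.0473 K/W
R_polyurethane foam = L/(kA) = 0.065/(0.0233×11.8) = 0.2364 K/W
R_dense concrete = L/(kA) = 0.115/(1.57×11.8) = 0.006207 K/W
R_outer film = 1/(h_o·A) = 1/(5.99×11.8) = 0.01415 K/W
R_total = 0.3156 K/W
Q = ΔT / R_total = 30 / 0.3156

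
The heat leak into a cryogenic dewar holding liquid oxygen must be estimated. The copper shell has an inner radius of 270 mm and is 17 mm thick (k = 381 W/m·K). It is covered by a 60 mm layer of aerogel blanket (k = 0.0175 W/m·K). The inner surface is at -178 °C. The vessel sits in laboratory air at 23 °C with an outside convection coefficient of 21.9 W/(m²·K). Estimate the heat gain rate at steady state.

Spherical conduction: R = (1/r_in − 1/r_out)/(4πk) per layer; series-sum.
R_copper shell = (1/0.27 − 1/0.287)/(4π×381) = 4.582×10^-5 K/W
R_aerogel blanket = (1/0.287 − 1/0.347)/(4π×0.0175) = 2.74 K/W
R_outer film = 1/(h·4πr_o²) = 1/(21.9×4π×0.347²) = 0.03018 K/W
R_total = 2.77 K/W
Q = ΔT/R_total = 201/2.77

Q ≈ 72.6 W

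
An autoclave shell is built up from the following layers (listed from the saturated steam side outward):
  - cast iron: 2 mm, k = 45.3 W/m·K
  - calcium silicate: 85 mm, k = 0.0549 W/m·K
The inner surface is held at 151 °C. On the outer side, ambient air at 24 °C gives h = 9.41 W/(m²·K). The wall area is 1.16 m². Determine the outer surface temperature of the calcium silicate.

T ≈ 32.2 °C

Series thermal resistances:
R_cast iron = L/(kA) = 0.002/(45.3×1.16) = 3.806×10^-5 K/W
R_calcium silicate = L/(kA) = 0.085/(0.0549×1.16) = 1.335 K/W
R_outer film = 1/(h_o·A) = 1/(9.41×1.16) = 0.09161 K/W
R_total = 1.426 K/W;  Q = ΔT/R_total = 127/1.426 = 89.04 W
T_interface = T_inner − Q·ΣR(inner→interface) = 151 − 89×1.335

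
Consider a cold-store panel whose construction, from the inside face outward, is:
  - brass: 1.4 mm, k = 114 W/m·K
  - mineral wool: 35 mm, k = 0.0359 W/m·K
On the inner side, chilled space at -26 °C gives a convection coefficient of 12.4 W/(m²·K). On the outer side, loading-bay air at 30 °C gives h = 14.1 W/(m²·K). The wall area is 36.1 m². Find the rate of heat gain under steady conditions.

Using the resistance-network approach (series):
R_inner film = 1/(h_i·A) = 1/(12.4×36.1) = 0.002234 K/W
R_brass = L/(kA) = 0.0014/(114×36.1) = 3.402×10^-7 K/W
R_mineral wool = L/(kA) = 0.035/(0.0359×36.1) = 0.02701 K/W
R_outer film = 1/(h_o·A) = 1/(14.1×36.1) = 0.001965 K/W
R_total = 0.03121 K/W
Q = ΔT / R_total = 56 / 0.03121

Q ≈ 1790 W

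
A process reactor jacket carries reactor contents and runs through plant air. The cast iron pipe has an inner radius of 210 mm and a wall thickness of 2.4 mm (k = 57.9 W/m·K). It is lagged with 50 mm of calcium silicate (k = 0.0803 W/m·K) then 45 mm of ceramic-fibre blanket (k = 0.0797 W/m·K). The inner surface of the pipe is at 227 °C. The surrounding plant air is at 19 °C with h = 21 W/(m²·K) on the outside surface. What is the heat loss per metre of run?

Per-layer cylindrical resistances, series-summed:
R_cast iron pipe wall = ln(212.4/210)/(2π×57.9×1) = 3.124×10^-5 K/W
R_calcium silicate = ln(262.4/212.4)/(2π×0.0803×1) = 0.419 K/W
R_ceramic-fibre blanket = ln(307.4/262.4)/(2π×0.0797×1) = 0.3161 K/W
R_outer film = 1/(h_o·2πr_oL) = 1/(21×2π×0.3074×1) = 0.02465 K/W
R_total = 0.7598 K/W
Q = ΔT/R_total = 208/0.7598

q′ ≈ 274 W/m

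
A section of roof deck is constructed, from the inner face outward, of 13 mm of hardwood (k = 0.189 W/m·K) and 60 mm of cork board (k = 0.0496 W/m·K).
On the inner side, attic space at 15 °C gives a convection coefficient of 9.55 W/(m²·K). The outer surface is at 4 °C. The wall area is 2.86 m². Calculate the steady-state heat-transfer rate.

Q ≈ 22.7 W

Treating each layer as a thermal resistance in series:
R_inner film = 1/(h_i·A) = 1/(9.55×2.86) = 0.03661 K/W
R_hardwood = L/(kA) = 0.013/(0.189×2.86) = 0.02405 K/W
R_cork board = L/(kA) = 0.06/(0.0496×2.86) = 0.423 K/W
R_total = 0.4836 K/W
Q = ΔT / R_total = 11 / 0.4836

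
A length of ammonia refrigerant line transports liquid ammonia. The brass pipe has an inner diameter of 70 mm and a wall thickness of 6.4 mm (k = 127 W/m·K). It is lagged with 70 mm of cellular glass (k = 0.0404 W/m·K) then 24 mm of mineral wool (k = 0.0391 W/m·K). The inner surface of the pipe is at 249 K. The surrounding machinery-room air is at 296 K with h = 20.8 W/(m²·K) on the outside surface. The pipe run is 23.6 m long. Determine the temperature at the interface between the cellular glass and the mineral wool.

T ≈ 288 K

Cylindrical conduction, so R = ln(r₂/r₁)/(2πkL) per layer, in series:
R_brass pipe wall = ln(41.4/35)/(2π×127×23.6) = 8.917×10^-6 K/W
R_cellular glass = ln(111.4/41.4)/(2π×0.0404×23.6) = 0.1652 K/W
R_mineral wool = ln(135.4/111.4)/(2π×0.0391×23.6) = 0.03365 K/W
R_outer film = 1/(h_o·2πr_oL) = 1/(20.8×2π×0.1354×23.6) = 0.002395 K/W
R_total = 0.2013 K/W
Q = ΔT/R_total = 47/0.2013
Q = 233 W
T_interface = T_inner + Q·ΣR(inner→interface) = 249 + 233×0.1652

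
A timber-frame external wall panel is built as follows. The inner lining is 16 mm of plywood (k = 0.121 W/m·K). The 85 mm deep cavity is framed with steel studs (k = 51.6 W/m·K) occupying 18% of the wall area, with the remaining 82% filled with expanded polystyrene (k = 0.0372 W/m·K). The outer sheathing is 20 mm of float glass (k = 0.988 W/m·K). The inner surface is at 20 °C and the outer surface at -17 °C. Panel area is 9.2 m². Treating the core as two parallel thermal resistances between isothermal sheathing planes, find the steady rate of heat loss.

Sheathing layers in series; stud and cavity paths in parallel between them.
R_inner = 0.016/(0.121×9.2) = 0.01437 K/W
R_stud  = 0.085/(51.6×0.18×9.2) = 9.947×10^-4 K/W
R_cav   = 0.085/(0.0372×0.82×9.2) = 0.3029 K/W
1/R_core = 1/R_stud + 1/R_cav → R_core = 9.915×10^-4 K/W
R_outer = 0.02/(0.988×9.2) = 0.0022 K/W
R_total = 0.01756 K/W
Q = ΔT/R_total = 37/0.01756

Q ≈ 2110 W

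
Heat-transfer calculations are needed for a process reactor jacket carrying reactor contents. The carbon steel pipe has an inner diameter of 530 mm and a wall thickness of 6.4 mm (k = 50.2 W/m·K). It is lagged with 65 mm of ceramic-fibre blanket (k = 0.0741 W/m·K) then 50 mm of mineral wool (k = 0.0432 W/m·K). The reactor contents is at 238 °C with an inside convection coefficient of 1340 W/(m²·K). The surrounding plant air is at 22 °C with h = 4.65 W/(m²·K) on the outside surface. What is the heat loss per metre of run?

Cylindrical conduction, so R = ln(r₂/r₁)/(2πkL) per layer, in series:
R_inner film = 1/(h_i·2πr₁L) = 1/(1340×2π×0.265×1) = 4.482×10^-4 K/W
R_carbon steel pipe wall = ln(271.4/265)/(2π×50.2×1) = 7.566×10^-5 K/W
R_ceramic-fibre blanket = ln(336.4/271.4)/(2π×0.0741×1) = 0.4612 K/W
R_mineral wool = ln(386.4/336.4)/(2π×0.0432×1) = 0.5105 K/W
R_outer film = 1/(h_o·2πr_oL) = 1/(4.65×2π×0.3864×1) = 0.08858 K/W
R_total = 1.061 K/W
Q = ΔT/R_total = 216/1.061

q′ ≈ 204 W/m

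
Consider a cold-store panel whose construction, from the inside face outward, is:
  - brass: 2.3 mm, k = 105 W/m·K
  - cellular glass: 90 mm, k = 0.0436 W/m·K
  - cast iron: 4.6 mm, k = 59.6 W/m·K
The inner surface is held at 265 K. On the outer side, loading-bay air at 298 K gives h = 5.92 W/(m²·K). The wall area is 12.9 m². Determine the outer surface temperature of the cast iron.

T ≈ 296 K

Thermal resistances in series:
R_brass = L/(kA) = 0.0023/(105×12.9) = 1.698×10^-6 K/W
R_cellular glass = L/(kA) = 0.09/(0.0436×12.9) = 0.16 K/W
R_cast iron = L/(kA) = 0.0046/(59.6×12.9) = 5.983×10^-6 K/W
R_outer film = 1/(h_o·A) = 1/(5.92×12.9) = 0.01309 K/W
R_total = 0.1731 K/W;  Q = ΔT/R_total = 33/0.1731 = 190.6 W
T_interface = T_inner + Q·ΣR(inner→interface) = 265 + 191×0.16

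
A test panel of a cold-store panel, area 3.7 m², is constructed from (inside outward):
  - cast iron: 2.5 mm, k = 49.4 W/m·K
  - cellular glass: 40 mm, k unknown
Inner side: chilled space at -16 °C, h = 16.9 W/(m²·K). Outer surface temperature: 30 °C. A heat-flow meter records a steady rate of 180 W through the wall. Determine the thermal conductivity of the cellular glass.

k ≈ 0.0451 W/(m·K)

Series thermal resistances:
R_inner film = 1/(h_i·A) = 1/(16.9×3.7) = 0.01599 K/W
R_cast iron = L/(kA) = 0.0025/(49.4×3.7) = 1.368×10^-5 K/W
Sum of known resistances R_other = 0.01601 K/W
Total R = ΔT/Q = 46/180 = 0.2556 K/W
R_cellular glass = R_total − R_other = 0.2395 K/W
k = L/(R·A) = 0.04/(0.2395×3.7)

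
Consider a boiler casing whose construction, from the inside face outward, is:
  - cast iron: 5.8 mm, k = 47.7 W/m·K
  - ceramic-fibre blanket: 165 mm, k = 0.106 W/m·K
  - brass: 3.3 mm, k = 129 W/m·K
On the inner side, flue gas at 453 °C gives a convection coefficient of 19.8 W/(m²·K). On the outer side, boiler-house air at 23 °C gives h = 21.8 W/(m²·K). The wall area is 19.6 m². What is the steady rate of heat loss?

Q ≈ 5100 W

Using the resistance-network approach (series):
R_inner film = 1/(h_i·A) = 1/(19.8×19.6) = 0.002577 K/W
R_cast iron = L/(kA) = 0.0058/(47.7×19.6) = 6.204×10^-6 K/W
R_ceramic-fibre blanket = L/(kA) = 0.165/(0.106×19.6) = 0.07942 K/W
R_brass = L/(kA) = 0.0033/(129×19.6) = 1.305×10^-6 K/W
R_outer film = 1/(h_o·A) = 1/(21.8×19.6) = 0.00234 K/W
R_total = 0.08434 K/W
Q = ΔT / R_total = 430 / 0.08434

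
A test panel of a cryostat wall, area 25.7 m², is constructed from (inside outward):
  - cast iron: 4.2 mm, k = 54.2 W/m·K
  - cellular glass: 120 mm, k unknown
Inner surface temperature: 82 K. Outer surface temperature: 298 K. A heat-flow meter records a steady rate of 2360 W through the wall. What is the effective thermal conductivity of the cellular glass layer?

Model the wall as resistances in series:
R_cast iron = L/(kA) = 0.0042/(54.2×25.7) = 3.015×10^-6 K/W
Sum of known resistances R_other = 3.015×10^-6 K/W
Total R = ΔT/Q = 216/2360 = 0.09153 K/W
R_cellular glass = R_total − R_other = 0.09152 K/W
k = L/(R·A) = 0.12/(0.09152×25.7)

k ≈ 0.051 W/(m·K)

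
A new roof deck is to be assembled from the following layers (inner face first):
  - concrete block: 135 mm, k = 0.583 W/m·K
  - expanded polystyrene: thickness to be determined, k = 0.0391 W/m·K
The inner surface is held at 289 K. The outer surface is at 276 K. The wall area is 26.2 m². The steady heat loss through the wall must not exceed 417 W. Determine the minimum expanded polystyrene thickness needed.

L ≈ 22.9 mm

Using the resistance-network approach (series):
R_concrete block = L/(kA) = 0.135/(0.583×26.2) = 0.008838 K/W
Sum of the known resistances R_other = 0.008838 K/W
Required total resistance R_tot = ΔT/Q_allow = 13/417 = 0.03118 K/W
R_expanded polystyrene = R_tot − R_other = 0.02234 K/W
L = R·k·A = 0.02234×0.0391×26.2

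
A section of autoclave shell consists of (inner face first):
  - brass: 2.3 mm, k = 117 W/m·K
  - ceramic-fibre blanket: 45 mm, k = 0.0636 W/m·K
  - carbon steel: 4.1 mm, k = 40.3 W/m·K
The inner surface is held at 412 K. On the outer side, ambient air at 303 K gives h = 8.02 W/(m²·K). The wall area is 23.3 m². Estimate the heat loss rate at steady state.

Q ≈ 3050 W

Treating each layer as a thermal resistance in series:
R_brass = L/(kA) = 0.0023/(117×23.3) = 8.437×10^-7 K/W
R_ceramic-fibre blanket = L/(kA) = 0.045/(0.0636×23.3) = 0.03037 K/W
R_carbon steel = L/(kA) = 0.0041/(40.3×23.3) = 4.366×10^-6 K/W
R_outer film = 1/(h_o·A) = 1/(8.02×23.3) = 0.005351 K/W
R_total = 0.03572 K/W
Q = ΔT / R_total = 109 / 0.03572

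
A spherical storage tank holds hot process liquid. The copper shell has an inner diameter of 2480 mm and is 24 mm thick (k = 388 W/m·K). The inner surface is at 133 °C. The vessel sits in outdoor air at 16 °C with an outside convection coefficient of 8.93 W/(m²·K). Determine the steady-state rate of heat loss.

Q ≈ 21000 W

Radial (spherical) resistances in series:
R_copper shell = (1/1.24 − 1/1.264)/(4π×388) = 3.141×10^-6 K/W
R_outer film = 1/(h·4πr_o²) = 1/(8.93×4π×1.264²) = 0.005578 K/W
R_total = 0.005581 K/W
Q = ΔT/R_total = 117/0.005581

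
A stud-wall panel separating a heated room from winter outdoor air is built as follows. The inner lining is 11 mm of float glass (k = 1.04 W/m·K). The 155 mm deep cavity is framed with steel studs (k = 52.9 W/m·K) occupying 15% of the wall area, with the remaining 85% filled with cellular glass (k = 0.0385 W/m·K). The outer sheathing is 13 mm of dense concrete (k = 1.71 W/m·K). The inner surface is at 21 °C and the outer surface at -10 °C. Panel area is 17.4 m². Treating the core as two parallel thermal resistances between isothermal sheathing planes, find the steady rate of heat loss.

Sheathing layers in series; stud and cavity paths in parallel between them.
R_inner = 0.011/(1.04×17.4) = 6.079×10^-4 K/W
R_stud  = 0.155/(52.9×0.15×17.4) = 0.001123 K/W
R_cav   = 0.155/(0.0385×0.85×17.4) = 0.2722 K/W
1/R_core = 1/R_stud + 1/R_cav → R_core = 0.001118 K/W
R_outer = 0.013/(1.71×17.4) = 4.369×10^-4 K/W
R_total = 0.002163 K/W
Q = ΔT/R_total = 31/0.002163

Q ≈ 14300 W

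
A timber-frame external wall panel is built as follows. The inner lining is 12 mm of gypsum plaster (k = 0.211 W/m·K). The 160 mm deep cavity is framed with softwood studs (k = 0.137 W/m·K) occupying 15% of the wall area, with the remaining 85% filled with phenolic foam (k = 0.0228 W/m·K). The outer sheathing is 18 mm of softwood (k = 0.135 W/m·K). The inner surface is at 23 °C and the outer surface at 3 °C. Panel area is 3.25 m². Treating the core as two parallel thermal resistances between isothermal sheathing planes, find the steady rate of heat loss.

Sheathing layers in series; stud and cavity paths in parallel between them.
R_inner = 0.012/(0.211×3.25) = 0.0175 K/W
R_stud  = 0.16/(0.137×0.15×3.25) = 2.396 K/W
R_cav   = 0.16/(0.0228×0.85×3.25) = 2.54 K/W
1/R_core = 1/R_stud + 1/R_cav → R_core = 1.233 K/W
R_outer = 0.018/(0.135×3.25) = 0.04103 K/W
R_total = 1.291 K/W
Q = ΔT/R_total = 20/1.291

Q ≈ 15.5 W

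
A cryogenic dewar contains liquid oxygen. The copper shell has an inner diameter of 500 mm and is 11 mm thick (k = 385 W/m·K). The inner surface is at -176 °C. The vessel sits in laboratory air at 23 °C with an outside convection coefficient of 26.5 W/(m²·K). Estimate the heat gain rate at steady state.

Q ≈ 4510 W

Spherical conduction: R = (1/r_in − 1/r_out)/(4πk) per layer; series-sum.
R_copper shell = (1/0.25 − 1/0.261)/(4π×385) = 3.485×10^-5 K/W
R_outer film = 1/(h·4πr_o²) = 1/(26.5×4π×0.261²) = 0.04408 K/W
R_total = 0.04412 K/W
Q = ΔT/R_total = 199/0.04412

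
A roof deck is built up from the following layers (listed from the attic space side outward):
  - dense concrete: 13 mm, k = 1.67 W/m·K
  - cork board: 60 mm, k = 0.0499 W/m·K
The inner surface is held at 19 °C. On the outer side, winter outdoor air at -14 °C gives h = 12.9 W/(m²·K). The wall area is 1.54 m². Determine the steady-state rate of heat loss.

Thermal resistances in series:
R_dense concrete = L/(kA) = 0.013/(1.67×1.54) = 0.005055 K/W
R_cork board = L/(kA) = 0.06/(0.0499×1.54) = 0.7808 K/W
R_outer film = 1/(h_o·A) = 1/(12.9×1.54) = 0.05034 K/W
R_total = 0.8362 K/W
Q = ΔT / R_total = 33 / 0.8362

Q ≈ 39.5 W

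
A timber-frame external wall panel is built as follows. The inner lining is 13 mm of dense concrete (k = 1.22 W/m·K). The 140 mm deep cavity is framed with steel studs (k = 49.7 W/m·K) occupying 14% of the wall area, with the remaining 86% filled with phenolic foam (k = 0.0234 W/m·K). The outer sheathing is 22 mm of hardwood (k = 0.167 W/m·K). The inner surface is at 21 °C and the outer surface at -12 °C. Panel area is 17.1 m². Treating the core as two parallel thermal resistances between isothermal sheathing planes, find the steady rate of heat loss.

Sheathing layers in series; stud and cavity paths in parallel between them.
R_inner = 0.013/(1.22×17.1) = 6.231×10^-4 K/W
R_stud  = 0.14/(49.7×0.14×17.1) = 0.001177 K/W
R_cav   = 0.14/(0.0234×0.86×17.1) = 0.4068 K/W
1/R_core = 1/R_stud + 1/R_cav → R_core = 0.001173 K/W
R_outer = 0.022/(0.167×17.1) = 0.007704 K/W
R_total = 0.0095 K/W
Q = ΔT/R_total = 33/0.0095

Q ≈ 3470 W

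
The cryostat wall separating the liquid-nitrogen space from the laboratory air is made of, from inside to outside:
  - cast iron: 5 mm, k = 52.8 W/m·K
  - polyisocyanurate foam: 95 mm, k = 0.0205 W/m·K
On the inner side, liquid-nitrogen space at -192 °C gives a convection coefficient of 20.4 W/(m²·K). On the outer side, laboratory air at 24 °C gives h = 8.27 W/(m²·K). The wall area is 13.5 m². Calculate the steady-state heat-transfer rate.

Treating each layer as a thermal resistance in series:
R_inner film = 1/(h_i·A) = 1/(20.4×13.5) = 0.003631 K/W
R_cast iron = L/(kA) = 0.005/(52.8×13.5) = 7.015×10^-6 K/W
R_polyisocyanurate foam = L/(kA) = 0.095/(0.0205×13.5) = 0.3433 K/W
R_outer film = 1/(h_o·A) = 1/(8.27×13.5) = 0.008957 K/W
R_total = 0.3559 K/W
Q = ΔT / R_total = 216 / 0.3559

Q ≈ 607 W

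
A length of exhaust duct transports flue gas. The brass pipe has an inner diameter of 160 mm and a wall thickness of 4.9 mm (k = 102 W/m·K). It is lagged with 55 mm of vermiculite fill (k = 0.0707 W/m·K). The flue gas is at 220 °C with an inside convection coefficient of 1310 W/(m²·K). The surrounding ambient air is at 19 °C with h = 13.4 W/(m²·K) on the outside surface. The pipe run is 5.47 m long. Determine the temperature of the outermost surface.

Radial resistances (cylindrical: R_cond = ln(r_o/r_i)/(2πkL), R_conv = 1/(h·2πrL)):
R_inner film = 1/(h_i·2πr₁L) = 1/(1310×2π×0.08×5.47) = 2.776×10^-4 K/W
R_brass pipe wall = ln(84.9/80)/(2π×102×5.47) = 1.696×10^-5 K/W
R_vermiculite fill = ln(139.9/84.9)/(2π×0.0707×5.47) = 0.2055 K/W
R_outer film = 1/(h_o·2πr_oL) = 1/(13.4×2π×0.1399×5.47) = 0.01552 K/W
R_total = 0.2214 K/W
Q = ΔT/R_total = 201/0.2214
Q = 908 W
T_interface = T_inner − Q·ΣR(inner→interface) = 220 − 908×0.2058

T ≈ 33.1 °C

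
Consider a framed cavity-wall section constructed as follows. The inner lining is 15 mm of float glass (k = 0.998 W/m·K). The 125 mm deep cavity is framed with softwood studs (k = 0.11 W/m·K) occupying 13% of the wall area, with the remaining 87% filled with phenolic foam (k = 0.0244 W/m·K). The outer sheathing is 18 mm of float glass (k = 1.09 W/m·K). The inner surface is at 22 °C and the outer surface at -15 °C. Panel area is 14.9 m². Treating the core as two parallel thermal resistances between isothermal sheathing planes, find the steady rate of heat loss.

Sheathing layers in series; stud and cavity paths in parallel between them.
R_inner = 0.015/(0.998×14.9) = 0.001009 K/W
R_stud  = 0.125/(0.11×0.13×14.9) = 0.5867 K/W
R_cav   = 0.125/(0.0244×0.87×14.9) = 0.3952 K/W
1/R_core = 1/R_stud + 1/R_cav → R_core = 0.2361 K/W
R_outer = 0.018/(1.09×14.9) = 0.001108 K/W
R_total = 0.2382 K/W
Q = ΔT/R_total = 37/0.2382

Q ≈ 155 W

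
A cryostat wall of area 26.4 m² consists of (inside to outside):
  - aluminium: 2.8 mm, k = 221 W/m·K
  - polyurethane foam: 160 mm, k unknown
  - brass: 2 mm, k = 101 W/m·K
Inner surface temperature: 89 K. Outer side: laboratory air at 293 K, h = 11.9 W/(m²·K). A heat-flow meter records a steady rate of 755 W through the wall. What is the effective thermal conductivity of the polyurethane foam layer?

Thermal resistances in series:
R_aluminium = L/(kA) = 0.0028/(221×26.4) = 4.799×10^-7 K/W
R_brass = L/(kA) = 0.002/(101×26.4) = 7.501×10^-7 K/W
R_outer film = 1/(h_o·A) = 1/(11.9×26.4) = 0.003183 K/W
Sum of known resistances R_other = 0.003184 K/W
Total R = ΔT/Q = 204/755 = 0.2702 K/W
R_polyurethane foam = R_total − R_other = 0.267 K/W
k = L/(R·A) = 0.16/(0.267×26.4)

k ≈ 0.0227 W/(m·K)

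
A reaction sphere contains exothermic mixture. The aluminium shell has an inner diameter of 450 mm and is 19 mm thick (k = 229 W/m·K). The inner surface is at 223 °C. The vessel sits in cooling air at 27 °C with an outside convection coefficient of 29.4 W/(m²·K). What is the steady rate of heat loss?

Each spherical layer contributes R = (1/r_i − 1/r_o)/(4πk):
R_aluminium shell = (1/0.225 − 1/0.244)/(4π×229) = 1.203×10^-4 K/W
R_outer film = 1/(h·4πr_o²) = 1/(29.4×4π×0.244²) = 0.04546 K/W
R_total = 0.04558 K/W
Q = ΔT/R_total = 196/0.04558

Q ≈ 4300 W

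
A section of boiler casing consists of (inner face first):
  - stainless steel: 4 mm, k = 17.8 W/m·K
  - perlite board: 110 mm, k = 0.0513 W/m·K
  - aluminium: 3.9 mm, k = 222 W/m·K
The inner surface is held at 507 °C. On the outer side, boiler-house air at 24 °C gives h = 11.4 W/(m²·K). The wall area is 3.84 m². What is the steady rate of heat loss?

Q ≈ 831 W

Model the wall as resistances in series:
R_stainless steel = L/(kA) = 0.004/(17.8×3.84) = 5.852×10^-5 K/W
R_perlite board = L/(kA) = 0.11/(0.0513×3.84) = 0.5584 K/W
R_aluminium = L/(kA) = 0.0039/(222×3.84) = 4.575×10^-6 K/W
R_outer film = 1/(h_o·A) = 1/(11.4×3.84) = 0.02284 K/W
R_total = 0.5813 K/W
Q = ΔT / R_total = 483 / 0.5813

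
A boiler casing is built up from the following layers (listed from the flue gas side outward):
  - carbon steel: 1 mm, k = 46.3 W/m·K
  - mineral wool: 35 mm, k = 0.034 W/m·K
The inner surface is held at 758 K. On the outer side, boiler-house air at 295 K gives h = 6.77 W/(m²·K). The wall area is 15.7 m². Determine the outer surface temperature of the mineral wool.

Series thermal resistances:
R_carbon steel = L/(kA) = 0.001/(46.3×15.7) = 1.376×10^-6 K/W
R_mineral wool = L/(kA) = 0.035/(0.034×15.7) = 0.06557 K/W
R_outer film = 1/(h_o·A) = 1/(6.77×15.7) = 0.009408 K/W
R_total = 0.07498 K/W;  Q = ΔT/R_total = 463/0.07498 = 6175 W
T_interface = T_inner − Q·ΣR(inner→interface) = 758 − 6180×0.06557

T ≈ 353 K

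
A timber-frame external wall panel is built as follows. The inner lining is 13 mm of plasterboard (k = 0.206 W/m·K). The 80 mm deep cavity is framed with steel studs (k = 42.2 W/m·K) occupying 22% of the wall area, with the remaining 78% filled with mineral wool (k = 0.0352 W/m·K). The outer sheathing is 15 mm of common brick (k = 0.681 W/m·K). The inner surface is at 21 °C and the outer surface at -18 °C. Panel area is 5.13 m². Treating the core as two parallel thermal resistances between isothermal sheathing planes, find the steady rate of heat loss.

Sheathing layers in series; stud and cavity paths in parallel between them.
R_inner = 0.013/(0.206×5.13) = 0.0123 K/W
R_stud  = 0.08/(42.2×0.22×5.13) = 0.00168 K/W
R_cav   = 0.08/(0.0352×0.78×5.13) = 0.568 K/W
1/R_core = 1/R_stud + 1/R_cav → R_core = 0.001675 K/W
R_outer = 0.015/(0.681×5.13) = 0.004294 K/W
R_total = 0.01827 K/W
Q = ΔT/R_total = 39/0.01827

Q ≈ 2130 W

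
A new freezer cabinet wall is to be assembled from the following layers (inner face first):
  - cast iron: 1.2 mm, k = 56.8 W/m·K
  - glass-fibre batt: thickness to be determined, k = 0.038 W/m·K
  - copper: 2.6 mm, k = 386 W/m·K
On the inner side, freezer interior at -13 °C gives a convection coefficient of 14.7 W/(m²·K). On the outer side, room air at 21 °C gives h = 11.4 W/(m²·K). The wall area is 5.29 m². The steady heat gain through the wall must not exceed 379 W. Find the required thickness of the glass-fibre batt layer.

Treating each layer as a thermal resistance in series:
R_inner film = 1/(h_i·A) = 1/(14.7×5.29) = 0.01286 K/W
R_cast iron = L/(kA) = 0.0012/(56.8×5.29) = 3.994×10^-6 K/W
R_copper = L/(kA) = 0.0026/(386×5.29) = 1.273×10^-6 K/W
R_outer film = 1/(h_o·A) = 1/(11.4×5.29) = 0.01658 K/W
Sum of the known resistances R_other = 0.02945 K/W
Required total resistance R_tot = ΔT/Q_allow = 34/379 = 0.08971 K/W
R_glass-fibre batt = R_tot − R_other = 0.06026 K/W
L = R·k·A = 0.06026×0.038×5.29

L ≈ 12.1 mm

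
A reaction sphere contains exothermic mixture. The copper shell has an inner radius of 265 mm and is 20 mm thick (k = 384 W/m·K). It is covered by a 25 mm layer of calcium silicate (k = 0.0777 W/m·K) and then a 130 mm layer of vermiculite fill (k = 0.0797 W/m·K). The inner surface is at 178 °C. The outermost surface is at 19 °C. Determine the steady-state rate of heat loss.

Q ≈ 128 W

Radial (spherical) resistances in series:
R_copper shell = (1/0.265 − 1/0.285)/(4π×384) = 5.488×10^-5 K/W
R_calcium silicate = (1/0.285 − 1/0.31)/(4π×0.0777) = 0.2898 K/W
R_vermiculite fill = (1/0.31 − 1/0.44)/(4π×0.0797) = 0.9516 K/W
R_total = 1.241 K/W
Q = ΔT/R_total = 159/1.241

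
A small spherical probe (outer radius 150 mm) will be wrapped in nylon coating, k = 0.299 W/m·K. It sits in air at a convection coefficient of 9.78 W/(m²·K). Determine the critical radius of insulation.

r_cr ≈ 61.1 mm

For a sphere r_cr = 2k/h = 2×0.299/9.78
r_cr = 61.1 mm; since the bare radius (150 mm) is above r_cr, any added insulation will reduce heat loss.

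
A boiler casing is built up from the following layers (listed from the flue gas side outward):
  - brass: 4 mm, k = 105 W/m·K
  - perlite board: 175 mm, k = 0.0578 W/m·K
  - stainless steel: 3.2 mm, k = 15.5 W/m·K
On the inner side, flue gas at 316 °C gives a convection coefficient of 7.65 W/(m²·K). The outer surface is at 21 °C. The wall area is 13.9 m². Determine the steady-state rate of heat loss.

Q ≈ 1300 W

Using the resistance-network approach (series):
R_inner film = 1/(h_i·A) = 1/(7.65×13.9) = 0.009404 K/W
R_brass = L/(kA) = 0.004/(105×13.9) = 2.741×10^-6 K/W
R_perlite board = L/(kA) = 0.175/(0.0578×13.9) = 0.2178 K/W
R_stainless steel = L/(kA) = 0.0032/(15.5×13.9) = 1.485×10^-5 K/W
R_total = 0.2272 K/W
Q = ΔT / R_total = 295 / 0.2272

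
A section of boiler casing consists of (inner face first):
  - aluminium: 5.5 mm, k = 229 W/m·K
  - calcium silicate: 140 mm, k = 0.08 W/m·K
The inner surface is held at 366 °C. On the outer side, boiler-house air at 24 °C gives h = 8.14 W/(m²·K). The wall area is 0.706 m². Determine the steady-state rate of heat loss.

Treating each layer as a thermal resistance in series:
R_aluminium = L/(kA) = 0.0055/(229×0.706) = 3.402×10^-5 K/W
R_calcium silicate = L/(kA) = 0.14/(0.08×0.706) = 2.479 K/W
R_outer film = 1/(h_o·A) = 1/(8.14×0.706) = 0.174 K/W
R_total = 2.653 K/W
Q = ΔT / R_total = 342 / 2.653

Q ≈ 129 W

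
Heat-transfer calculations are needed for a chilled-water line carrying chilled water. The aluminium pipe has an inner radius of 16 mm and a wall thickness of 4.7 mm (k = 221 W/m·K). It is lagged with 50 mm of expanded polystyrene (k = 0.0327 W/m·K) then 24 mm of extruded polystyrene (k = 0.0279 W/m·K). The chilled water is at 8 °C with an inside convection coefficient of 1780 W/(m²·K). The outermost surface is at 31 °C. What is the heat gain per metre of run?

q′ ≈ 3.01 W/m

Radial resistances (cylindrical: R_cond = ln(r_o/r_i)/(2πkL), R_conv = 1/(h·2πrL)):
R_inner film = 1/(h_i·2πr₁L) = 1/(1780×2π×0.016×1) = 0.005588 K/W
R_aluminium pipe wall = ln(20.7/16)/(2π×221×1) = 1.855×10^-4 K/W
R_expanded polystyrene = ln(70.7/20.7)/(2π×0.0327×1) = 5.978 K/W
R_extruded polystyrene = ln(94.7/70.7)/(2π×0.0279×1) = 1.667 K/W
R_total = 7.651 K/W
Q = ΔT/R_total = 23/7.651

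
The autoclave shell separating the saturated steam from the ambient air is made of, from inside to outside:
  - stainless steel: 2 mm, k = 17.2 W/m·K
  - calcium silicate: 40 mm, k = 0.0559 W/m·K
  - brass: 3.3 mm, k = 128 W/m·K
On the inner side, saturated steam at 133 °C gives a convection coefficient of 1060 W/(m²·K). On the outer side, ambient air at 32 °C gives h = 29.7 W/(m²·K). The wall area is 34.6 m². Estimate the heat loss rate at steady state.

Q ≈ 4660 W

Series thermal resistances:
R_inner film = 1/(h_i·A) = 1/(1060×34.6) = 2.727×10^-5 K/W
R_stainless steel = L/(kA) = 0.002/(17.2×34.6) = 3.361×10^-6 K/W
R_calcium silicate = L/(kA) = 0.04/(0.0559×34.6) = 0.02068 K/W
R_brass = L/(kA) = 0.0033/(128×34.6) = 7.451×10^-7 K/W
R_outer film = 1/(h_o·A) = 1/(29.7×34.6) = 9.731×10^-4 K/W
R_total = 0.02169 K/W
Q = ΔT / R_total = 101 / 0.02169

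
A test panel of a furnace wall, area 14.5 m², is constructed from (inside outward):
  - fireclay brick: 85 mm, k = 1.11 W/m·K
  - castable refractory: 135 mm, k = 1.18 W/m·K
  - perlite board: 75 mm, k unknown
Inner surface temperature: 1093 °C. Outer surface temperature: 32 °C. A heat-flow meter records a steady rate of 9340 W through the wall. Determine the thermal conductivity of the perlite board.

k ≈ 0.0515 W/(m·K)

Model the wall as resistances in series:
R_fireclay brick = L/(kA) = 0.085/(1.11×14.5) = 0.005281 K/W
R_castable refractory = L/(kA) = 0.135/(1.18×14.5) = 0.00789 K/W
Sum of known resistances R_other = 0.01317 K/W
Total R = ΔT/Q = 1061/9340 = 0.1136 K/W
R_perlite board = R_total − R_other = 0.1004 K/W
k = L/(R·A) = 0.075/(0.1004×14.5)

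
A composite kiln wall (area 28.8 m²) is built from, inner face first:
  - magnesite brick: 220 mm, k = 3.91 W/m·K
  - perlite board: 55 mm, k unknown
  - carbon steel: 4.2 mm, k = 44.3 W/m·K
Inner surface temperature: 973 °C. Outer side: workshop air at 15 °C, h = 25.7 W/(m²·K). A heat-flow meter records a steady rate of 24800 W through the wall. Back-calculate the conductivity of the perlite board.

k ≈ 0.0541 W/(m·K)

Series thermal resistances:
R_magnesite brick = L/(kA) = 0.22/(3.91×28.8) = 0.001954 K/W
R_carbon steel = L/(kA) = 0.0042/(44.3×28.8) = 3.292×10^-6 K/W
R_outer film = 1/(h_o·A) = 1/(25.7×28.8) = 0.001351 K/W
Sum of known resistances R_other = 0.003308 K/W
Total R = ΔT/Q = 958/24800 = 0.03863 K/W
R_perlite board = R_total − R_other = 0.03532 K/W
k = L/(R·A) = 0.055/(0.03532×28.8)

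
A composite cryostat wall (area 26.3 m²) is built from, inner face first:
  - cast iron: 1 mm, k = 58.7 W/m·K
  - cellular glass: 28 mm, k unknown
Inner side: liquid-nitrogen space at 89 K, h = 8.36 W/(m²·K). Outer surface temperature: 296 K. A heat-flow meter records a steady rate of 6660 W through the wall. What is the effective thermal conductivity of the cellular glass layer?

k ≈ 0.0401 W/(m·K)

Using the resistance-network approach (series):
R_inner film = 1/(h_i·A) = 1/(8.36×26.3) = 0.004548 K/W
R_cast iron = L/(kA) = 0.001/(58.7×26.3) = 6.477×10^-7 K/W
Sum of known resistances R_other = 0.004549 K/W
Total R = ΔT/Q = 207/6660 = 0.03108 K/W
R_cellular glass = R_total − R_other = 0.02653 K/W
k = L/(R·A) = 0.028/(0.02653×26.3)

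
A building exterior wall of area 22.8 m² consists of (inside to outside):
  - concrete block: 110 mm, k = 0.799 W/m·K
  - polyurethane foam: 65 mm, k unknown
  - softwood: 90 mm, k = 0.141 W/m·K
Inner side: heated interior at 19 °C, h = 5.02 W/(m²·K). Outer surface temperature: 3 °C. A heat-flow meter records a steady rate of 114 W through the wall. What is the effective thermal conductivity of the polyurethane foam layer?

k ≈ 0.0292 W/(m·K)

Series thermal resistances:
R_inner film = 1/(h_i·A) = 1/(5.02×22.8) = 0.008737 K/W
R_concrete block = L/(kA) = 0.11/(0.799×22.8) = 0.006038 K/W
R_softwood = L/(kA) = 0.09/(0.141×22.8) = 0.028 K/W
Sum of known resistances R_other = 0.04277 K/W
Total R = ΔT/Q = 16/114 = 0.1404 K/W
R_polyurethane foam = R_total − R_other = 0.09758 K/W
k = L/(R·A) = 0.065/(0.09758×22.8)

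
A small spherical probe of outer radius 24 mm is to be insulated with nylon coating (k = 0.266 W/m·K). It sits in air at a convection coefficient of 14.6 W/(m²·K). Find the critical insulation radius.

For a sphere r_cr = 2k/h = 2×0.266/14.6
r_cr = 36.4 mm; since the bare radius (24 mm) is below r_cr, adding a thin layer of insulation will *increase* heat loss.

r_cr ≈ 36.4 mm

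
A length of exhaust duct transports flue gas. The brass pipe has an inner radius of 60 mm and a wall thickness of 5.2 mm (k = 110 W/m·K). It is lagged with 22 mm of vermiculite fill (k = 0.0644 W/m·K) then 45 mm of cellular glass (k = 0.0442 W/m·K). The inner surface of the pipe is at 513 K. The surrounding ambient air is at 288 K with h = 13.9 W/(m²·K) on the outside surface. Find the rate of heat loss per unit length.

q′ ≈ 97.7 W/m

Treating each annulus and film as a series resistance:
R_brass pipe wall = ln(65.2/60)/(2π×110×1) = 1.203×10^-4 K/W
R_vermiculite fill = ln(87.2/65.2)/(2π×0.0644×1) = 0.7185 K/W
R_cellular glass = ln(132.2/87.2)/(2π×0.0442×1) = 1.498 K/W
R_outer film = 1/(h_o·2πr_oL) = 1/(13.9×2π×0.1322×1) = 0.08661 K/W
R_total = 2.304 K/W
Q = ΔT/R_total = 225/2.304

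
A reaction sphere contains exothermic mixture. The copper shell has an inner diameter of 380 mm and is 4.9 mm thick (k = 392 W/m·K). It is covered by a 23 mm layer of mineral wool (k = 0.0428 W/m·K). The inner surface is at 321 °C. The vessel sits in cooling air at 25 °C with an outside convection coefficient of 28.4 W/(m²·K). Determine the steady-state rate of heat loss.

Radial (spherical) resistances in series:
R_copper shell = (1/0.19 − 1/0.1949)/(4π×392) = 2.686×10^-5 K/W
R_mineral wool = (1/0.1949 − 1/0.2179)/(4π×0.0428) = 1.007 K/W
R_outer film = 1/(h·4πr_o²) = 1/(28.4×4π×0.2179²) = 0.05901 K/W
R_total = 1.066 K/W
Q = ΔT/R_total = 296/1.066

Q ≈ 278 W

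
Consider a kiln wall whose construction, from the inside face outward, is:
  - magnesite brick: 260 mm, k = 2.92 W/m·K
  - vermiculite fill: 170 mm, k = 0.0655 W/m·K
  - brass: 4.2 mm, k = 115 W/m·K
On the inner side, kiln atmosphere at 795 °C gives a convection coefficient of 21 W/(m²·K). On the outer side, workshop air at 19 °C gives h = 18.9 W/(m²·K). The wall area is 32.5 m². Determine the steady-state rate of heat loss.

Q ≈ 9060 W

Treating each layer as a thermal resistance in series:
R_inner film = 1/(h_i·A) = 1/(21×32.5) = 0.001465 K/W
R_magnesite brick = L/(kA) = 0.26/(2.92×32.5) = 0.00274 K/W
R_vermiculite fill = L/(kA) = 0.17/(0.0655×32.5) = 0.07986 K/W
R_brass = L/(kA) = 0.0042/(115×32.5) = 1.124×10^-6 K/W
R_outer film = 1/(h_o·A) = 1/(18.9×32.5) = 0.001628 K/W
R_total = 0.08569 K/W
Q = ΔT / R_total = 776 / 0.08569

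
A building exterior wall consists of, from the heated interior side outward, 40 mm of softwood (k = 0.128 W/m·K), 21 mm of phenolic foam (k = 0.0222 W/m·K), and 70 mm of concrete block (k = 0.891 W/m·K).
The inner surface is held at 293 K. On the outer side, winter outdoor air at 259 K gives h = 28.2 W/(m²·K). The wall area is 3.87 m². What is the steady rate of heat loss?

Q ≈ 95.9 W

Using the resistance-network approach (series):
R_softwood = L/(kA) = 0.04/(0.128×3.87) = 0.08075 K/W
R_phenolic foam = L/(kA) = 0.021/(0.0222×3.87) = 0.2444 K/W
R_concrete block = L/(kA) = 0.07/(0.891×3.87) = 0.0203 K/W
R_outer film = 1/(h_o·A) = 1/(28.2×3.87) = 0.009163 K/W
R_total = 0.3546 K/W
Q = ΔT / R_total = 34 / 0.3546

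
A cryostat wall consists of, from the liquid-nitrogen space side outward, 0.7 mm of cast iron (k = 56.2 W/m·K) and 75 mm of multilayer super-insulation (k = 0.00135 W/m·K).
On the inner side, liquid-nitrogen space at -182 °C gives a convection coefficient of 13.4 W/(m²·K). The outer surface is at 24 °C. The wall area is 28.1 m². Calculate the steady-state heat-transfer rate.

Series thermal resistances:
R_inner film = 1/(h_i·A) = 1/(13.4×28.1) = 0.002656 K/W
R_cast iron = L/(kA) = 0.0007/(56.2×28.1) = 4.433×10^-7 K/W
R_multilayer super-insulation = L/(kA) = 0.075/(0.00135×28.1) = 1.977 K/W
R_total = 1.98 K/W
Q = ΔT / R_total = 206 / 1.98

Q ≈ 104 W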